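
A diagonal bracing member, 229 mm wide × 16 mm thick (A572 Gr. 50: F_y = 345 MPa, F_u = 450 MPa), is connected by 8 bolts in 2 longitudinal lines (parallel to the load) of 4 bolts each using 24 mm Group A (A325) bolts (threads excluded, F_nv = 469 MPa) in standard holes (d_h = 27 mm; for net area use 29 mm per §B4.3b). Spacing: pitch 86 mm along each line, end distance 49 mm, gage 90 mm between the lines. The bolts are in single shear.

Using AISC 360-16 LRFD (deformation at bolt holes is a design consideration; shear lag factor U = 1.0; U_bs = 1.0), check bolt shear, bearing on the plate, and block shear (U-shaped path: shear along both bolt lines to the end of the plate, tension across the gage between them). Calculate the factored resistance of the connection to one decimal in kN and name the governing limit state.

1273.0 kN (bolt shear governs)

Bolt shear: A_b = π(24)²/4 = 452.39 mm². φR_n = 0.75 × 469 × 452.39 × 8 × 1 = 1273.0 kN.
Bearing (16 mm plate, F_u = 450 MPa): end bolts L_c = 49 − 27/2 = 35.5, R_n = min(1.2×35.5×16×450, 2.4×24×16×450) = 306.72 kN/bolt; interior L_c = 86 − 27 = 59, R_n = 414.72 kN/bolt. φR_n = 0.75 × (2×306.72 + 6×414.72) = 2326.3 kN.
Block shear: shear path 2×[49+3×86] = 2×307 mm, A_gv = 9824, A_nv = 2×(307 − 3.5×29)×16 = 6576 mm²; tension across gage: (90 − 1×29)×16 = 976 mm². R_n = min(0.6×450×6576, 0.6×345×9824) + 1.0×450×976 = min(1775.5, 2033.6) + 439.2 = 2214.7 kN. φR_n = 0.75 × 2214.7 = 1661.0 kN.
Governing: min(1273.0, 2326.3, 1661.0) = 1273.0 kN → bolt shear.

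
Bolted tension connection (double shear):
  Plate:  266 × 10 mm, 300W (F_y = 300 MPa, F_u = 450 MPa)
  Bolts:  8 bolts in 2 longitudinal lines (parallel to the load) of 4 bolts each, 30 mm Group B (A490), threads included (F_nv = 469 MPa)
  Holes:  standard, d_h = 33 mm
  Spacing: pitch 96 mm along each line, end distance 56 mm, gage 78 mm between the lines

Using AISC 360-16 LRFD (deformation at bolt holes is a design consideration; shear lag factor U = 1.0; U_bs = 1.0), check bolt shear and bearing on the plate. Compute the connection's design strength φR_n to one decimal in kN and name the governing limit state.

Bolt shear: A_b = π(30)²/4 = 706.86 mm². φR_n = 0.75 × 469 × 706.86 × 8 × 2 = 3978.2 kN.
Bearing (10 mm plate, F_u = 450 MPa): end bolts L_c = 56 − 33/2 = 39.5, R_n = min(1.2×39.5×10×450, 2.4×30×10×450) = 213.3 kN/bolt; interior L_c = 96 − 33 = 63, R_n = 324 kN/bolt. φR_n = 0.75 × (2×213.3 + 6×324) = 1778.0 kN.
Governing: min(3978.2, 1778.0) = 1778.0 kN → bearing.

1778.0 kN (bearing governs)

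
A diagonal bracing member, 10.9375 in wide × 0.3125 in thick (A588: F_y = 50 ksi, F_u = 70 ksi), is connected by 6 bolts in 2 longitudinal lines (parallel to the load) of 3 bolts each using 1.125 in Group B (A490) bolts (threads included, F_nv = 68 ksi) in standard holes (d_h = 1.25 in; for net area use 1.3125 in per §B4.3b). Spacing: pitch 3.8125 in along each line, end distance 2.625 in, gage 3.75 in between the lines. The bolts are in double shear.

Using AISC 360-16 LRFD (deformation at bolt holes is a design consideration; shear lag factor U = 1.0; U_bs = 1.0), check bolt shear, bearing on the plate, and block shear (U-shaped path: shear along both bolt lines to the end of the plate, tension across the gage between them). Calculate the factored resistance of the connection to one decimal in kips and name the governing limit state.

177.2 kips (block shear governs)

Bolt shear: A_b = π(1.125)²/4 = 0.99402 in². φR_n = 0.75 × 68 × 0.99402 × 6 × 2 = 608.3 kips.
Bearing (0.3125 in plate, F_u = 70 ksi): end bolts L_c = 2.625 − 1.25/2 = 2, R_n = min(1.2×2×0.3125×70, 2.4×1.125×0.3125×70) = 52.5 kips/bolt; interior L_c = 3.8125 − 1.25 = 2.5625, R_n = 59.063 kips/bolt. φR_n = 0.75 × (2×52.5 + 4×59.063) = 255.9 kips.
Block shear: shear path 2×[2.625+2×3.8125] = 2×10.25 in, A_gv = 6.4063, A_nv = 2×(10.25 − 2.5×1.3125)×0.3125 = 4.3555 in²; tension across gage: (3.75 − 1×1.3125)×0.3125 = 0.76172 in². R_n = min(0.6×70×4.3555, 0.6×50×6.4063) + 1.0×70×0.76172 = min(182.93, 192.19) + 53.32 = 236.25 kips. φR_n = 0.75 × 236.25 = 177.2 kips.
Governing: min(608.3, 255.9, 177.2) = 177.2 kips → block shear.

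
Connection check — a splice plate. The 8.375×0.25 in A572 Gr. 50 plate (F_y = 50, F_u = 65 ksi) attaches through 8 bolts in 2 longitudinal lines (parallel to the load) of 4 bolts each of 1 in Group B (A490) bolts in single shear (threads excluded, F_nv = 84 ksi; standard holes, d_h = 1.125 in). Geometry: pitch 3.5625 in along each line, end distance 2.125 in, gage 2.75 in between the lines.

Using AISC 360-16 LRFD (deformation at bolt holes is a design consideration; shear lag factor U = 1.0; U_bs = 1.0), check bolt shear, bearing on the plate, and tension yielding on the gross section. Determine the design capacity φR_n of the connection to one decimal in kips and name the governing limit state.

Bolt shear: A_b = π(1)²/4 = 0.7854 in². φR_n = 0.75 × 84 × 0.7854 × 8 × 1 = 395.8 kips.
Bearing (0.25 in plate, F_u = 65 ksi): end bolts L_c = 2.125 − 1.125/2 = 1.5625, R_n = min(1.2×1.5625×0.25×65, 2.4×1×0.25×65) = 30.469 kips/bolt; interior L_c = 3.5625 − 1.125 = 2.4375, R_n = 39 kips/bolt. φR_n = 0.75 × (2×30.469 + 6×39) = 221.2 kips.
Tension yield (gross): A_g = 8.375×0.25 = 2.0938 in². φR_n = 0.90 × 50 × 2.0938 = 94.2 kips.
Governing: min(395.8, 221.2, 94.2) = 94.2 kips → gross-section yield.

94.2 kips (gross-section yield governs)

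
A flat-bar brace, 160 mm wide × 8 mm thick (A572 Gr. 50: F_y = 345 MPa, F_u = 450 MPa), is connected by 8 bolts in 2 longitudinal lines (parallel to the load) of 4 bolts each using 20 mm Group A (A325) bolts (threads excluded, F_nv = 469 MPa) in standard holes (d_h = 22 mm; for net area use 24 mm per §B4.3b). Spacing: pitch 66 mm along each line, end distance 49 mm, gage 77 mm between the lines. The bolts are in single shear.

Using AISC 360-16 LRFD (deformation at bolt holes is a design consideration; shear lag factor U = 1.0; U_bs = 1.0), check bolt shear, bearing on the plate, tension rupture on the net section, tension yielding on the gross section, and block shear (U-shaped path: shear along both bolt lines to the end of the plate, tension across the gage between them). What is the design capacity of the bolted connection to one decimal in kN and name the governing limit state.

302.4 kN (net-section rupture governs)

Bolt shear: A_b = π(20)²/4 = 314.16 mm². φR_n = 0.75 × 469 × 314.16 × 8 × 1 = 884.0 kN.
Bearing (8 mm plate, F_u = 450 MPa): end bolts L_c = 49 − 22/2 = 38, R_n = min(1.2×38×8×450, 2.4×20×8×450) = 164.16 kN/bolt; interior L_c = 66 − 22 = 44, R_n = 172.8 kN/bolt. φR_n = 0.75 × (2×164.16 + 6×172.8) = 1023.8 kN.
Tension rupture (net): A_n = (160 − 2×24)×8 = 896 mm² (U = 1.0, A_e = A_n). φR_n = 0.75 × 450 × 896 = 302.4 kN.
Tension yield (gross): A_g = 160×8 = 1280 mm². φR_n = 0.90 × 345 × 1280 = 397.4 kN.
Block shear: shear path 2×[49+3×66] = 2×247 mm, A_gv = 3952, A_nv = 2×(247 − 3.5×24)×8 = 2608 mm²; tension across gage: (77 − 1×24)×8 = 424 mm². R_n = min(0.6×450×2608, 0.6×345×3952) + 1.0×450×424 = min(704.16, 818.06) + 190.8 = 894.96 kN. φR_n = 0.75 × 894.96 = 671.2 kN.
Governing: min(884.0, 1023.8, 302.4, 397.4, 671.2) = 302.4 kN → net-section rupture.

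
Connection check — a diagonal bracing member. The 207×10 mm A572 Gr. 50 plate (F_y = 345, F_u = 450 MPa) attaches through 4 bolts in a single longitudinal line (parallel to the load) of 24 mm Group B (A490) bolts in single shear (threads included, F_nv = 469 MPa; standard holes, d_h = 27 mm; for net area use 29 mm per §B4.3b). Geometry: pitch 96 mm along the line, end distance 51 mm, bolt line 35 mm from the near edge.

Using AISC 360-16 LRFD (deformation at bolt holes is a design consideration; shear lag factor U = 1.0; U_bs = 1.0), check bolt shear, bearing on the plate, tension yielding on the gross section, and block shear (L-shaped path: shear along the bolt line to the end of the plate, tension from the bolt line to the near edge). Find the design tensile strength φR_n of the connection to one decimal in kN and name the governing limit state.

550.1 kN (block shear governs)

Bolt shear: A_b = π(24)²/4 = 452.39 mm². φR_n = 0.75 × 469 × 452.39 × 4 × 1 = 636.5 kN.
Bearing (10 mm plate, F_u = 450 MPa): end bolts L_c = 51 − 27/2 = 37.5, R_n = min(1.2×37.5×10×450, 2.4×24×10×450) = 202.5 kN/bolt; interior L_c = 96 − 27 = 69, R_n = 259.2 kN/bolt. φR_n = 0.75 × (1×202.5 + 3×259.2) = 735.1 kN.
Tension yield (gross): A_g = 207×10 = 2070 mm². φR_n = 0.90 × 345 × 2070 = 642.7 kN.
Block shear: shear path 1×[51+3×96] = 1×339 mm, A_gv = 3390, A_nv = 1×(339 − 3.5×29)×10 = 2375 mm²; tension to near edge: (35 − 0.5×29)×10 = 205 mm². R_n = min(0.6×450×2375, 0.6×345×3390) + 1.0×450×205 = min(641.25, 701.73) + 92.25 = 733.5 kN. φR_n = 0.75 × 733.5 = 550.1 kN.
Governing: min(636.5, 735.1, 642.7, 550.1) = 550.1 kN → block shear.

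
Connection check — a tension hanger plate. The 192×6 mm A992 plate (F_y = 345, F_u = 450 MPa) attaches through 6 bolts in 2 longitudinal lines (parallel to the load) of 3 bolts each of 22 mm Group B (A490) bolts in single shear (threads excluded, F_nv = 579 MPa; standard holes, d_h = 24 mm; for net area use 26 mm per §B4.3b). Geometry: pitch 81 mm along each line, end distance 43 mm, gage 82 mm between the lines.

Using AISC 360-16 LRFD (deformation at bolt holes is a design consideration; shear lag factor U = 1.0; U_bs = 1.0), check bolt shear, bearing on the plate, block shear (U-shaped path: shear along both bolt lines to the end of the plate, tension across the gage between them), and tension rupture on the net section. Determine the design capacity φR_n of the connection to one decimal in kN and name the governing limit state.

283.5 kN (net-section rupture governs)

Bolt shear: A_b = π(22)²/4 = 380.13 mm². φR_n = 0.75 × 579 × 380.13 × 6 × 1 = 990.4 kN.
Bearing (6 mm plate, F_u = 450 MPa): end bolts L_c = 43 − 24/2 = 31, R_n = min(1.2×31×6×450, 2.4×22×6×450) = 100.44 kN/bolt; interior L_c = 81 − 24 = 57, R_n = 142.56 kN/bolt. φR_n = 0.75 × (2×100.44 + 4×142.56) = 578.3 kN.
Block shear: shear path 2×[43+2×81] = 2×205 mm, A_gv = 2460, A_nv = 2×(205 − 2.5×26)×6 = 1680 mm²; tension across gage: (82 − 1×26)×6 = 336 mm². R_n = min(0.6×450×1680, 0.6×345×2460) + 1.0×450×336 = min(453.6, 509.22) + 151.2 = 604.8 kN. φR_n = 0.75 × 604.8 = 453.6 kN.
Tension rupture (net): A_n = (192 − 2×26)×6 = 840 mm² (U = 1.0, A_e = A_n). φR_n = 0.75 × 450 × 840 = 283.5 kN.
Governing: min(990.4, 578.3, 453.6, 283.5) = 283.5 kN → net-section rupture.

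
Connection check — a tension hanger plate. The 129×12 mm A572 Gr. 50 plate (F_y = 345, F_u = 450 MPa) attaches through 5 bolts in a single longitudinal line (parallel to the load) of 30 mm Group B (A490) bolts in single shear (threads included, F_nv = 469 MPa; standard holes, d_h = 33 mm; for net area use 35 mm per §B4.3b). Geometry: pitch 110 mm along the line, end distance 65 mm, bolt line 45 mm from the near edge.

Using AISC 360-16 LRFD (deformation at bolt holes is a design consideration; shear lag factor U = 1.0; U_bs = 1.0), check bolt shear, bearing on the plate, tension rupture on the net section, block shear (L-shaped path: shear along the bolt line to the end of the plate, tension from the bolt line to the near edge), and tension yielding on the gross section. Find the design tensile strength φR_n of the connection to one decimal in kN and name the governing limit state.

380.7 kN (net-section rupture governs)

Bolt shear: A_b = π(30)²/4 = 706.86 mm². φR_n = 0.75 × 469 × 706.86 × 5 × 1 = 1243.2 kN.
Bearing (12 mm plate, F_u = 450 MPa): end bolts L_c = 65 − 33/2 = 48.5, R_n = min(1.2×48.5×12×450, 2.4×30×12×450) = 314.28 kN/bolt; interior L_c = 110 − 33 = 77, R_n = 388.8 kN/bolt. φR_n = 0.75 × (1×314.28 + 4×388.8) = 1402.1 kN.
Tension rupture (net): A_n = (129 − 1×35)×12 = 1128 mm² (U = 1.0, A_e = A_n). φR_n = 0.75 × 450 × 1128 = 380.7 kN.
Block shear: shear path 1×[65+4×110] = 1×505 mm, A_gv = 6060, A_nv = 1×(505 − 4.5×35)×12 = 4170 mm²; tension to near edge: (45 − 0.5×35)×12 = 330 mm². R_n = min(0.6×450×4170, 0.6×345×6060) + 1.0×450×330 = min(1125.9, 1254.4) + 148.5 = 1274.4 kN. φR_n = 0.75 × 1274.4 = 955.8 kN.
Tension yield (gross): A_g = 129×12 = 1548 mm². φR_n = 0.90 × 345 × 1548 = 480.7 kN.
Governing: min(1243.2, 1402.1, 380.7, 955.8, 480.7) = 380.7 kN → net-section rupture.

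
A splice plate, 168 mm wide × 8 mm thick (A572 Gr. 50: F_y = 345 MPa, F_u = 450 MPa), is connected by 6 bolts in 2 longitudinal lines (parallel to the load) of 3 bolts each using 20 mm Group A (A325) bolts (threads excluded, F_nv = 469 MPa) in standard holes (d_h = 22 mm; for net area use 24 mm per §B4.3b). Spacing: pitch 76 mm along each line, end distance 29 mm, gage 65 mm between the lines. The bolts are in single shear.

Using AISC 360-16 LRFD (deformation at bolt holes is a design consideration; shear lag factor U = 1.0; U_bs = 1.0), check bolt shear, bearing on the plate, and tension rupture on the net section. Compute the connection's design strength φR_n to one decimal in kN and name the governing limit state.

Bolt shear: A_b = π(20)²/4 = 314.16 mm². φR_n = 0.75 × 469 × 314.16 × 6 × 1 = 663.0 kN.
Bearing (8 mm plate, F_u = 450 MPa): end bolts L_c = 29 − 22/2 = 18, R_n = min(1.2×18×8×450, 2.4×20×8×450) = 77.76 kN/bolt; interior L_c = 76 − 22 = 54, R_n = 172.8 kN/bolt. φR_n = 0.75 × (2×77.76 + 4×172.8) = 635.0 kN.
Tension rupture (net): A_n = (168 − 2×24)×8 = 960 mm² (U = 1.0, A_e = A_n). φR_n = 0.75 × 450 × 960 = 324.0 kN.
Governing: min(663.0, 635.0, 324.0) = 324.0 kN → net-section rupture.

324.0 kN (net-section rupture governs)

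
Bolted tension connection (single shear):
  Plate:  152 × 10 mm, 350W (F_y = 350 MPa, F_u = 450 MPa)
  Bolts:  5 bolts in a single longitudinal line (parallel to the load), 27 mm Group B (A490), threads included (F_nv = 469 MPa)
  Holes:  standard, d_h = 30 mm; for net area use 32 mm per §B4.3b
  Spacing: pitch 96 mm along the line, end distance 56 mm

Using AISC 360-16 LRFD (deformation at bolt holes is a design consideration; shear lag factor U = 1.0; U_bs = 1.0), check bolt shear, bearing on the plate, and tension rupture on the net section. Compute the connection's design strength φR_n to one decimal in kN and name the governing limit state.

405.0 kN (net-section rupture governs)

Bolt shear: A_b = π(27)²/4 = 572.56 mm². φR_n = 0.75 × 469 × 572.56 × 5 × 1 = 1007.0 kN.
Bearing (10 mm plate, F_u = 450 MPa): end bolts L_c = 56 − 30/2 = 41, R_n = min(1.2×41×10×450, 2.4×27×10×450) = 221.4 kN/bolt; interior L_c = 96 − 30 = 66, R_n = 291.6 kN/bolt. φR_n = 0.75 × (1×221.4 + 4×291.6) = 1040.9 kN.
Tension rupture (net): A_n = (152 − 1×32)×10 = 1200 mm² (U = 1.0, A_e = A_n). φR_n = 0.75 × 450 × 1200 = 405.0 kN.
Governing: min(1007.0, 1040.9, 405.0) = 405.0 kN → net-section rupture.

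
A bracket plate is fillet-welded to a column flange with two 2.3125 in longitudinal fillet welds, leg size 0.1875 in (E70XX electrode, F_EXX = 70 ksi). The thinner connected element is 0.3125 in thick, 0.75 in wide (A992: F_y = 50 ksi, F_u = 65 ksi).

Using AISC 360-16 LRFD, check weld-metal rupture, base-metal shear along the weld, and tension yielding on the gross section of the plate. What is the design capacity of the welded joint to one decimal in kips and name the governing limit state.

Weld metal: throat = 0.707×0.1875 = 0.13256 in, L = 2×2.3125 = 4.625 in. φR_n = 0.75 × 0.6 × 70 × 0.13256 × 4.625 = 19.3 kips.
Base metal shear (0.3125 in plate): yield φR_n = 1.0×0.6×50×0.3125×4.625 = 43.4 kips; rupture φR_n = 0.75×0.6×65×0.3125×4.625 = 42.3 kips; take 42.3 kips (rupture).
Tension yield (gross): A_g = 0.75×0.3125 = 0.23438 in². φR_n = 0.90 × 50 × 0.23438 = 10.5 kips.
Governing: min(19.3, 42.3, 10.5) = 10.5 kips → gross-section yield.

10.5 kips (gross-section yield governs)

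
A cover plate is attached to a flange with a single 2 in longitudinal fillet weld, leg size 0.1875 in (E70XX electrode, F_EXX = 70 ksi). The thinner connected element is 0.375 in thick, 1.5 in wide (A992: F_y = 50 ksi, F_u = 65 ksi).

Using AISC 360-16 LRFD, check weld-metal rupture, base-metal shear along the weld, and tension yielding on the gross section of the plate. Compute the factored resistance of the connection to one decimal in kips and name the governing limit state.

8.4 kips (weld metal governs)

Weld metal: throat = 0.707×0.1875 = 0.13256 in, L = 2 in. φR_n = 0.75 × 0.6 × 70 × 0.13256 × 2 = 8.4 kips.
Base metal shear (0.375 in plate): yield φR_n = 1.0×0.6×50×0.375×2 = 22.5 kips; rupture φR_n = 0.75×0.6×65×0.375×2 = 21.9 kips; take 21.9 kips (rupture).
Tension yield (gross): A_g = 1.5×0.375 = 0.5625 in². φR_n = 0.90 × 50 × 0.5625 = 25.3 kips.
Governing: min(8.4, 21.9, 25.3) = 8.4 kips → weld metal.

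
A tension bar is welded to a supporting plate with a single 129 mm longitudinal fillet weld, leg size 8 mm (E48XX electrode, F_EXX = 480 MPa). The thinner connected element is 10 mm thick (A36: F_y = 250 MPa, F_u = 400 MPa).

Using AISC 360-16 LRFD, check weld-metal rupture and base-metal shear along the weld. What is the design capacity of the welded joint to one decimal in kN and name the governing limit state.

157.6 kN (weld metal governs)

Weld metal: throat = 0.707×8 = 5.656 mm, L = 129 mm. φR_n = 0.75 × 0.6 × 480 × 5.656 × 129 = 157.6 kN.
Base metal shear (10 mm plate): yield φR_n = 1.0×0.6×250×10×129 = 193.5 kN; rupture φR_n = 0.75×0.6×400×10×129 = 232.2 kN; take 193.5 kN (yield).
Governing: min(157.6, 193.5) = 157.6 kN → weld metal.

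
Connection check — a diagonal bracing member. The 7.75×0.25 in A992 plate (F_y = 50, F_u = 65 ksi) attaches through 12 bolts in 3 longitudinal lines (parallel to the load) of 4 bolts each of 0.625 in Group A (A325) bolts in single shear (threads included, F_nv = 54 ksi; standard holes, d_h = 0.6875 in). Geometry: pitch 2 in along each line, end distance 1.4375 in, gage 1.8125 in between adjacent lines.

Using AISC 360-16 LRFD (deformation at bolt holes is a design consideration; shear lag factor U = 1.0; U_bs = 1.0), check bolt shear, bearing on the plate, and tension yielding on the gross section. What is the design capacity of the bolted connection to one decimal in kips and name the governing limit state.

87.2 kips (gross-section yield governs)

Bolt shear: A_b = π(0.625)²/4 = 0.3068 in². φR_n = 0.75 × 54 × 0.3068 × 12 × 1 = 149.1 kips.
Bearing (0.25 in plate, F_u = 65 ksi): end bolts L_c = 1.4375 − 0.6875/2 = 1.09375, R_n = min(1.2×1.09375×0.25×65, 2.4×0.625×0.25×65) = 21.328 kips/bolt; interior L_c = 2 − 0.6875 = 1.3125, R_n = 24.375 kips/bolt. φR_n = 0.75 × (3×21.328 + 9×24.375) = 212.5 kips.
Tension yield (gross): A_g = 7.75×0.25 = 1.9375 in². φR_n = 0.90 × 50 × 1.9375 = 87.2 kips.
Governing: min(149.1, 212.5, 87.2) = 87.2 kips → gross-section yield.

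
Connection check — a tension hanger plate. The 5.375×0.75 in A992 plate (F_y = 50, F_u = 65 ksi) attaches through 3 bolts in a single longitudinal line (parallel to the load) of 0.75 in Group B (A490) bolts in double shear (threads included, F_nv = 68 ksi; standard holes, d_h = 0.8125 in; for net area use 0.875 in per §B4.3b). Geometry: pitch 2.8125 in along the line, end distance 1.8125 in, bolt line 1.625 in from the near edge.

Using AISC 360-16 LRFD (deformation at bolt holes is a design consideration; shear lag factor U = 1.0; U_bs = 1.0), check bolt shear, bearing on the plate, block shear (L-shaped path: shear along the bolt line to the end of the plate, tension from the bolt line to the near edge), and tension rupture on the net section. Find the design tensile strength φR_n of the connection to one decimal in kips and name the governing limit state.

135.2 kips (bolt shear governs)

Bolt shear: A_b = π(0.75)²/4 = 0.44179 in². φR_n = 0.75 × 68 × 0.44179 × 3 × 2 = 135.2 kips.
Bearing (0.75 in plate, F_u = 65 ksi): end bolts L_c = 1.8125 − 0.8125/2 = 1.40625, R_n = min(1.2×1.40625×0.75×65, 2.4×0.75×0.75×65) = 82.266 kips/bolt; interior L_c = 2.8125 − 0.8125 = 2, R_n = 87.75 kips/bolt. φR_n = 0.75 × (1×82.266 + 2×87.75) = 193.3 kips.
Block shear: shear path 1×[1.8125+2×2.8125] = 1×7.4375 in, A_gv = 5.5781, A_nv = 1×(7.4375 − 2.5×0.875)×0.75 = 3.9375 in²; tension to near edge: (1.625 − 0.5×0.875)×0.75 = 0.89063 in². R_n = min(0.6×65×3.9375, 0.6×50×5.5781) + 1.0×65×0.89063 = min(153.56, 167.34) + 57.891 = 211.45 kips. φR_n = 0.75 × 211.45 = 158.6 kips.
Tension rupture (net): A_n = (5.375 − 1×0.875)×0.75 = 3.375 in² (U = 1.0, A_e = A_n). φR_n = 0.75 × 65 × 3.375 = 164.5 kips.
Governing: min(135.2, 193.3, 158.6, 164.5) = 135.2 kips → bolt shear.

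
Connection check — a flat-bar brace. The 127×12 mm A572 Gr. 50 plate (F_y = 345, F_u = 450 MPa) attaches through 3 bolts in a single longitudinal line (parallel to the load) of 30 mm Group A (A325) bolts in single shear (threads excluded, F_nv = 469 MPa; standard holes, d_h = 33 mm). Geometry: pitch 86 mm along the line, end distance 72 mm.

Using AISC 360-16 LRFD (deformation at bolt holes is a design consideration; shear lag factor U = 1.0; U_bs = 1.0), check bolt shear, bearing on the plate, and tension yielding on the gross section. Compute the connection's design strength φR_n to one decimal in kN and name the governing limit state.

473.2 kN (gross-section yield governs)

Bolt shear: A_b = π(30)²/4 = 706.86 mm². φR_n = 0.75 × 469 × 706.86 × 3 × 1 = 745.9 kN.
Bearing (12 mm plate, F_u = 450 MPa): end bolts L_c = 72 − 33/2 = 55.5, R_n = min(1.2×55.5×12×450, 2.4×30×12×450) = 359.64 kN/bolt; interior L_c = 86 − 33 = 53, R_n = 343.44 kN/bolt. φR_n = 0.75 × (1×359.64 + 2×343.44) = 784.9 kN.
Tension yield (gross): A_g = 127×12 = 1524 mm². φR_n = 0.90 × 345 × 1524 = 473.2 kN.
Governing: min(745.9, 784.9, 473.2) = 473.2 kN → gross-section yield.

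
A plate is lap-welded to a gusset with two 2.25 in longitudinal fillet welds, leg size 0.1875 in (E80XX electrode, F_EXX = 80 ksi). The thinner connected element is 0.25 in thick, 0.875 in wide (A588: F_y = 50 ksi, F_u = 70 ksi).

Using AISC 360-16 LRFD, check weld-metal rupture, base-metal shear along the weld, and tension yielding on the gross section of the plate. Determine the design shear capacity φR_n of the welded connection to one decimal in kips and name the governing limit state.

9.8 kips (gross-section yield governs)

Weld metal: throat = 0.707×0.1875 = 0.13256 in, L = 2×2.25 = 4.5 in. φR_n = 0.75 × 0.6 × 80 × 0.13256 × 4.5 = 21.5 kips.
Base metal shear (0.25 in plate): yield φR_n = 1.0×0.6×50×0.25×4.5 = 33.8 kips; rupture φR_n = 0.75×0.6×70×0.25×4.5 = 35.4 kips; take 33.8 kips (yield).
Tension yield (gross): A_g = 0.875×0.25 = 0.21875 in². φR_n = 0.90 × 50 × 0.21875 = 9.8 kips.
Governing: min(21.5, 33.8, 9.8) = 9.8 kips → gross-section yield.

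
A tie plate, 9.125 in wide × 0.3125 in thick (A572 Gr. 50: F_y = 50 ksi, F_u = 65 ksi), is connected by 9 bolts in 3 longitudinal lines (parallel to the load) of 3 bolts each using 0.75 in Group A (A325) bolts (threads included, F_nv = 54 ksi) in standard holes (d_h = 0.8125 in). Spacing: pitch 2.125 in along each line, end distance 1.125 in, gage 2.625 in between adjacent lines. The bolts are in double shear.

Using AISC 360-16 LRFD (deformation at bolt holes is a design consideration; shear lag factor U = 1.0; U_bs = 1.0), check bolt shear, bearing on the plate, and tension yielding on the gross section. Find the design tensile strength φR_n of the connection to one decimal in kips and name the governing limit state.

128.3 kips (gross-section yield governs)

Bolt shear: A_b = π(0.75)²/4 = 0.44179 in². φR_n = 0.75 × 54 × 0.44179 × 9 × 2 = 322.1 kips.
Bearing (0.3125 in plate, F_u = 65 ksi): end bolts L_c = 1.125 − 0.8125/2 = 0.71875, R_n = min(1.2×0.71875×0.3125×65, 2.4×0.75×0.3125×65) = 17.52 kips/bolt; interior L_c = 2.125 − 0.8125 = 1.3125, R_n = 31.992 kips/bolt. φR_n = 0.75 × (3×17.52 + 6×31.992) = 183.4 kips.
Tension yield (gross): A_g = 9.125×0.3125 = 2.8516 in². φR_n = 0.90 × 50 × 2.8516 = 128.3 kips.
Governing: min(322.1, 183.4, 128.3) = 128.3 kips → gross-section yield.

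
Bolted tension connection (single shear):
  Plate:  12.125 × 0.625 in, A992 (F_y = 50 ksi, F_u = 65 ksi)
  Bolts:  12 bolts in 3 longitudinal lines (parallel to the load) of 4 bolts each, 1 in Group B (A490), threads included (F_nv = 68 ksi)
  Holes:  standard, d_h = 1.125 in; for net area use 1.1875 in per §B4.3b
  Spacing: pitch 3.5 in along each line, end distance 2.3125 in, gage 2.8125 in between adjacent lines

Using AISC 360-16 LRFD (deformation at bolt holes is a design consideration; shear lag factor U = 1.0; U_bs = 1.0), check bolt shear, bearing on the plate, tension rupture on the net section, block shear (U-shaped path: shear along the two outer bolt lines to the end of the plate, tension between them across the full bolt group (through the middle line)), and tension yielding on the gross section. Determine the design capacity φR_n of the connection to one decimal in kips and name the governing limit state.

Bolt shear: A_b = π(1)²/4 = 0.7854 in². φR_n = 0.75 × 68 × 0.7854 × 12 × 1 = 480.7 kips.
Bearing (0.625 in plate, F_u = 65 ksi): end bolts L_c = 2.3125 − 1.125/2 = 1.75, R_n = min(1.2×1.75×0.625×65, 2.4×1×0.625×65) = 85.313 kips/bolt; interior L_c = 3.5 − 1.125 = 2.375, R_n = 97.5 kips/bolt. φR_n = 0.75 × (3×85.313 + 9×97.5) = 850.1 kips.
Tension rupture (net): A_n = (12.125 − 3×1.1875)×0.625 = 5.3516 in² (U = 1.0, A_e = A_n). φR_n = 0.75 × 65 × 5.3516 = 260.9 kips.
Block shear: shear path 2×[2.3125+3×3.5] = 2×12.8125 in, A_gv = 16.016, A_nv = 2×(12.8125 − 3.5×1.1875)×0.625 = 10.82 in²; tension across gage: (5.625 − 2×1.1875)×0.625 = 2.0313 in². R_n = min(0.6×65×10.82, 0.6×50×16.016) + 1.0×65×2.0313 = min(421.98, 480.48) + 132.03 = 554.01 kips. φR_n = 0.75 × 554.01 = 415.5 kips.
Tension yield (gross): A_g = 12.125×0.625 = 7.5781 in². φR_n = 0.90 × 50 × 7.5781 = 341.0 kips.
Governing: min(480.7, 850.1, 260.9, 415.5, 341.0) = 260.9 kips → net-section rupture.

260.9 kips (net-section rupture governs)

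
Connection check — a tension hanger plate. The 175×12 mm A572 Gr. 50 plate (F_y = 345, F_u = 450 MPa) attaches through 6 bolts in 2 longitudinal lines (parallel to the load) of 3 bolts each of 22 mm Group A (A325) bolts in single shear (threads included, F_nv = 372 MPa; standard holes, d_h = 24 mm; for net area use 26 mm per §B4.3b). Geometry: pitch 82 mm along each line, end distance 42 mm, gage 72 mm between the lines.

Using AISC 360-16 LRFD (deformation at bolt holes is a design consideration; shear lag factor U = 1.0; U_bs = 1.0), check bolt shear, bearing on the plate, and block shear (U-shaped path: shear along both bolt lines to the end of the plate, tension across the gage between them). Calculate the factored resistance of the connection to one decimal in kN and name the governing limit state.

Bolt shear: A_b = π(22)²/4 = 380.13 mm². φR_n = 0.75 × 372 × 380.13 × 6 × 1 = 636.3 kN.
Bearing (12 mm plate, F_u = 450 MPa): end bolts L_c = 42 − 24/2 = 30, R_n = min(1.2×30×12×450, 2.4×22×12×450) = 194.4 kN/bolt; interior L_c = 82 − 24 = 58, R_n = 285.12 kN/bolt. φR_n = 0.75 × (2×194.4 + 4×285.12) = 1147.0 kN.
Block shear: shear path 2×[42+2×82] = 2×206 mm, A_gv = 4944, A_nv = 2×(206 − 2.5×26)×12 = 3384 mm²; tension across gage: (72 − 1×26)×12 = 552 mm². R_n = min(0.6×450×3384, 0.6×345×4944) + 1.0×450×552 = min(913.68, 1023.4) + 248.4 = 1162.1 kN. φR_n = 0.75 × 1162.1 = 871.6 kN.
Governing: min(636.3, 1147.0, 871.6) = 636.3 kN → bolt shear.

636.3 kN (bolt shear governs)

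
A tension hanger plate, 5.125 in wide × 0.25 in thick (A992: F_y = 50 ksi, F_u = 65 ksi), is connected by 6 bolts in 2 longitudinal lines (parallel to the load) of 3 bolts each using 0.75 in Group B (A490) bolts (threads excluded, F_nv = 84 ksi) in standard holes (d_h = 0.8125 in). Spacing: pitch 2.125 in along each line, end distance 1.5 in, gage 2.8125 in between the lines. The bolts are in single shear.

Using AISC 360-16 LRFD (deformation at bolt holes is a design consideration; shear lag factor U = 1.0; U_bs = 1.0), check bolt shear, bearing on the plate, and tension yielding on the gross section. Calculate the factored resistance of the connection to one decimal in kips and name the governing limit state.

57.7 kips (gross-section yield governs)

Bolt shear: A_b = π(0.75)²/4 = 0.44179 in². φR_n = 0.75 × 84 × 0.44179 × 6 × 1 = 167.0 kips.
Bearing (0.25 in plate, F_u = 65 ksi): end bolts L_c = 1.5 − 0.8125/2 = 1.09375, R_n = min(1.2×1.09375×0.25×65, 2.4×0.75×0.25×65) = 21.328 kips/bolt; interior L_c = 2.125 − 0.8125 = 1.3125, R_n = 25.594 kips/bolt. φR_n = 0.75 × (2×21.328 + 4×25.594) = 108.8 kips.
Tension yield (gross): A_g = 5.125×0.25 = 1.2813 in². φR_n = 0.90 × 50 × 1.2813 = 57.7 kips.
Governing: min(167.0, 108.8, 57.7) = 57.7 kips → gross-section yield.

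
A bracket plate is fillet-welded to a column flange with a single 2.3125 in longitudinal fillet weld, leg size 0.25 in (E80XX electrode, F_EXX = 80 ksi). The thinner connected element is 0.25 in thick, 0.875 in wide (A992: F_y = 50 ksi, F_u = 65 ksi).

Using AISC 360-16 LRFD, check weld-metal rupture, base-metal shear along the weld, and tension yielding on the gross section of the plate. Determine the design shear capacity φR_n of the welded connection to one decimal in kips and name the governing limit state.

9.8 kips (gross-section yield governs)

Weld metal: throat = 0.707×0.25 = 0.17675 in, L = 2.3125 in. φR_n = 0.75 × 0.6 × 80 × 0.17675 × 2.3125 = 14.7 kips.
Base metal shear (0.25 in plate): yield φR_n = 1.0×0.6×50×0.25×2.3125 = 17.3 kips; rupture φR_n = 0.75×0.6×65×0.25×2.3125 = 16.9 kips; take 16.9 kips (rupture).
Tension yield (gross): A_g = 0.875×0.25 = 0.21875 in². φR_n = 0.90 × 50 × 0.21875 = 9.8 kips.
Governing: min(14.7, 16.9, 9.8) = 9.8 kips → gross-section yield.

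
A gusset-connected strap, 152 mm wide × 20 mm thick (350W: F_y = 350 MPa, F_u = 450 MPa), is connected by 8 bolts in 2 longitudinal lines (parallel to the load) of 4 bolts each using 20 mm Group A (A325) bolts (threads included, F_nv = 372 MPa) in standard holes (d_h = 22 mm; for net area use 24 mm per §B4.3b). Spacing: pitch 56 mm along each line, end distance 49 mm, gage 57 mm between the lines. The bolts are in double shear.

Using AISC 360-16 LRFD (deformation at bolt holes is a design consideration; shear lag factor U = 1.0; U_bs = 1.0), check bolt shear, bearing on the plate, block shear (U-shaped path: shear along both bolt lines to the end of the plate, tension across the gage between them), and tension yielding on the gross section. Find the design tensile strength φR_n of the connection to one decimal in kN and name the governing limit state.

957.6 kN (gross-section yield governs)

Bolt shear: A_b = π(20)²/4 = 314.16 mm². φR_n = 0.75 × 372 × 314.16 × 8 × 2 = 1402.4 kN.
Bearing (20 mm plate, F_u = 450 MPa): end bolts L_c = 49 − 22/2 = 38, R_n = min(1.2×38×20×450, 2.4×20×20×450) = 410.4 kN/bolt; interior L_c = 56 − 22 = 34, R_n = 367.2 kN/bolt. φR_n = 0.75 × (2×410.4 + 6×367.2) = 2268.0 kN.
Block shear: shear path 2×[49+3×56] = 2×217 mm, A_gv = 8680, A_nv = 2×(217 − 3.5×24)×20 = 5320 mm²; tension across gage: (57 − 1×24)×20 = 660 mm². R_n = min(0.6×450×5320, 0.6×350×8680) + 1.0×450×660 = min(1436.4, 1822.8) + 297 = 1733.4 kN. φR_n = 0.75 × 1733.4 = 1300.1 kN.
Tension yield (gross): A_g = 152×20 = 3040 mm². φR_n = 0.90 × 350 × 3040 = 957.6 kN.
Governing: min(1402.4, 2268.0, 1300.1, 957.6) = 957.6 kN → gross-section yield.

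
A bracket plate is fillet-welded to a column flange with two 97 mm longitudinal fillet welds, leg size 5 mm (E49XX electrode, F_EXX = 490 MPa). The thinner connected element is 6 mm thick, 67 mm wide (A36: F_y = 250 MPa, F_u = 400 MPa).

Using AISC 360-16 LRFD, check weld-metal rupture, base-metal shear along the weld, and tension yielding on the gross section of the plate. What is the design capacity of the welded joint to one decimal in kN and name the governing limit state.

Weld metal: throat = 0.707×5 = 3.535 mm, L = 2×97 = 194 mm. φR_n = 0.75 × 0.6 × 490 × 3.535 × 194 = 151.2 kN.
Base metal shear (6 mm plate): yield φR_n = 1.0×0.6×250×6×194 = 174.6 kN; rupture φR_n = 0.75×0.6×400×6×194 = 209.5 kN; take 174.6 kN (yield).
Tension yield (gross): A_g = 67×6 = 402 mm². φR_n = 0.90 × 250 × 402 = 90.5 kN.
Governing: min(151.2, 174.6, 90.5) = 90.5 kN → gross-section yield.

90.5 kN (gross-section yield governs)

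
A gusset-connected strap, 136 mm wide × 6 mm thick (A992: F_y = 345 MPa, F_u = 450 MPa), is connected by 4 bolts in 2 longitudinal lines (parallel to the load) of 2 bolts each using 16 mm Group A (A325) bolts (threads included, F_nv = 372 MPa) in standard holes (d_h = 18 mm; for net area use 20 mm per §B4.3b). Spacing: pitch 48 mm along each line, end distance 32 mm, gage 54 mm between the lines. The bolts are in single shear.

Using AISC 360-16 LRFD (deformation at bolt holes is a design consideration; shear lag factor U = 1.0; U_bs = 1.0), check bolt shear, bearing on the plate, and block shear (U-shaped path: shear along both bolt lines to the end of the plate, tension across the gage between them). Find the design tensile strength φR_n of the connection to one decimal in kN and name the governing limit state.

190.4 kN (block shear governs)

Bolt shear: A_b = π(16)²/4 = 201.06 mm². φR_n = 0.75 × 372 × 201.06 × 4 × 1 = 224.4 kN.
Bearing (6 mm plate, F_u = 450 MPa): end bolts L_c = 32 − 18/2 = 23, R_n = min(1.2×23×6×450, 2.4×16×6×450) = 74.52 kN/bolt; interior L_c = 48 − 18 = 30, R_n = 97.2 kN/bolt. φR_n = 0.75 × (2×74.52 + 2×97.2) = 257.6 kN.
Block shear: shear path 2×[32+1×48] = 2×80 mm, A_gv = 960, A_nv = 2×(80 − 1.5×20)×6 = 600 mm²; tension across gage: (54 − 1×20)×6 = 204 mm². R_n = min(0.6×450×600, 0.6×345×960) + 1.0×450×204 = min(162, 198.72) + 91.8 = 253.8 kN. φR_n = 0.75 × 253.8 = 190.4 kN.
Governing: min(224.4, 257.6, 190.4) = 190.4 kN → block shear.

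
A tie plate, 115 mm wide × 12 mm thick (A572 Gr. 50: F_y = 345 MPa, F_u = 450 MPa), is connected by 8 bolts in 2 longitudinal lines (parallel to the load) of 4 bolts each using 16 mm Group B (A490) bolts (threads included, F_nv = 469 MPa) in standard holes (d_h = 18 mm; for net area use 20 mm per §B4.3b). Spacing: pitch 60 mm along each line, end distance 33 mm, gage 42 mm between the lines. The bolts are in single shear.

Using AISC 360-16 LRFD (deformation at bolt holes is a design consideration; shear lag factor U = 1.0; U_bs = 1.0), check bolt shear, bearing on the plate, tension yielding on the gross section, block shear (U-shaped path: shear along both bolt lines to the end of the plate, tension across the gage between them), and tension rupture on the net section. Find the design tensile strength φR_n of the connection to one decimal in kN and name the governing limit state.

303.8 kN (net-section rupture governs)

Bolt shear: A_b = π(16)²/4 = 201.06 mm². φR_n = 0.75 × 469 × 201.06 × 8 × 1 = 565.8 kN.
Bearing (12 mm plate, F_u = 450 MPa): end bolts L_c = 33 − 18/2 = 24, R_n = min(1.2×24×12×450, 2.4×16×12×450) = 155.52 kN/bolt; interior L_c = 60 − 18 = 42, R_n = 207.36 kN/bolt. φR_n = 0.75 × (2×155.52 + 6×207.36) = 1166.4 kN.
Tension yield (gross): A_g = 115×12 = 1380 mm². φR_n = 0.90 × 345 × 1380 = 428.5 kN.
Block shear: shear path 2×[33+3×60] = 2×213 mm, A_gv = 5112, A_nv = 2×(213 − 3.5×20)×12 = 3432 mm²; tension across gage: (42 − 1×20)×12 = 264 mm². R_n = min(0.6×450×3432, 0.6×345×5112) + 1.0×450×264 = min(926.64, 1058.2) + 118.8 = 1045.4 kN. φR_n = 0.75 × 1045.4 = 784.1 kN.
Tension rupture (net): A_n = (115 − 2×20)×12 = 900 mm² (U = 1.0, A_e = A_n). φR_n = 0.75 × 450 × 900 = 303.8 kN.
Governing: min(565.8, 1166.4, 428.5, 784.1, 303.8) = 303.8 kN → net-section rupture.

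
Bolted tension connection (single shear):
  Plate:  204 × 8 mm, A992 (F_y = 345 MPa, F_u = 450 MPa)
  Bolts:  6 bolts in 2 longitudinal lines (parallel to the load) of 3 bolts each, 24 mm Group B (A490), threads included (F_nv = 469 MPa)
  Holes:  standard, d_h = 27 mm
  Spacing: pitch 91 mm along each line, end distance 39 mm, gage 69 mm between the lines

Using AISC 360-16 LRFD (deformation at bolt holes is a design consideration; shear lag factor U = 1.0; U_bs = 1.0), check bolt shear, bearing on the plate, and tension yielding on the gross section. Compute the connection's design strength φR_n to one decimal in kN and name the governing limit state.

506.7 kN (gross-section yield governs)

Bolt shear: A_b = π(24)²/4 = 452.39 mm². φR_n = 0.75 × 469 × 452.39 × 6 × 1 = 954.8 kN.
Bearing (8 mm plate, F_u = 450 MPa): end bolts L_c = 39 − 27/2 = 25.5, R_n = min(1.2×25.5×8×450, 2.4×24×8×450) = 110.16 kN/bolt; interior L_c = 91 − 27 = 64, R_n = 207.36 kN/bolt. φR_n = 0.75 × (2×110.16 + 4×207.36) = 787.3 kN.
Tension yield (gross): A_g = 204×8 = 1632 mm². φR_n = 0.90 × 345 × 1632 = 506.7 kN.
Governing: min(954.8, 787.3, 506.7) = 506.7 kN → gross-section yield.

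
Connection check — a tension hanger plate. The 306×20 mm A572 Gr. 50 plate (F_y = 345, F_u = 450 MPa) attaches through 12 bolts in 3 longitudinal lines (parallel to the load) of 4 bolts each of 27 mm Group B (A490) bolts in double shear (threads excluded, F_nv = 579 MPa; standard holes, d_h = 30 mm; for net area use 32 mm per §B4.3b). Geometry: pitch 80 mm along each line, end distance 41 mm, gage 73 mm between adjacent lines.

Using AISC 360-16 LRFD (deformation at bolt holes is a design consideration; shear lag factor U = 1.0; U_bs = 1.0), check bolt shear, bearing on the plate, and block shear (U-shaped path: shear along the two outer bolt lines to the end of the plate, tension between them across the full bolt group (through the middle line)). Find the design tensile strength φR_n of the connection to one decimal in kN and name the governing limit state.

1922.4 kN (block shear governs)

Bolt shear: A_b = π(27)²/4 = 572.56 mm². φR_n = 0.75 × 579 × 572.56 × 12 × 2 = 5967.2 kN.
Bearing (20 mm plate, F_u = 450 MPa): end bolts L_c = 41 − 30/2 = 26, R_n = min(1.2×26×20×450, 2.4×27×20×450) = 280.8 kN/bolt; interior L_c = 80 − 30 = 50, R_n = 540 kN/bolt. φR_n = 0.75 × (3×280.8 + 9×540) = 4276.8 kN.
Block shear: shear path 2×[41+3×80] = 2×281 mm, A_gv = 11240, A_nv = 2×(281 − 3.5×32)×20 = 6760 mm²; tension across gage: (146 − 2×32)×20 = 1640 mm². R_n = min(0.6×450×6760, 0.6×345×11240) + 1.0×450×1640 = min(1825.2, 2326.7) + 738 = 2563.2 kN. φR_n = 0.75 × 2563.2 = 1922.4 kN.
Governing: min(5967.2, 4276.8, 1922.4) = 1922.4 kN → block shear.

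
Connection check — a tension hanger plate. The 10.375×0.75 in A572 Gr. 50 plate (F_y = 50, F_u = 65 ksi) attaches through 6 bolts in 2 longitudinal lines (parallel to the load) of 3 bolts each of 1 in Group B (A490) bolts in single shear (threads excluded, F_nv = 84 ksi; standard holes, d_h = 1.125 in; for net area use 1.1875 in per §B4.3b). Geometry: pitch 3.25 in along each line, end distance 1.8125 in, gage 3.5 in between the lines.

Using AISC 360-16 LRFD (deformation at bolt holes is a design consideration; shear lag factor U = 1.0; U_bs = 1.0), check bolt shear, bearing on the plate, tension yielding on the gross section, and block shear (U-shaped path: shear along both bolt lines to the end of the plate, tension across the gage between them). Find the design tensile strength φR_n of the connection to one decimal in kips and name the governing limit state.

Bolt shear: A_b = π(1)²/4 = 0.7854 in². φR_n = 0.75 × 84 × 0.7854 × 6 × 1 = 296.9 kips.
Bearing (0.75 in plate, F_u = 65 ksi): end bolts L_c = 1.8125 − 1.125/2 = 1.25, R_n = min(1.2×1.25×0.75×65, 2.4×1×0.75×65) = 73.125 kips/bolt; interior L_c = 3.25 − 1.125 = 2.125, R_n = 117 kips/bolt. φR_n = 0.75 × (2×73.125 + 4×117) = 460.7 kips.
Tension yield (gross): A_g = 10.375×0.75 = 7.7813 in². φR_n = 0.90 × 50 × 7.7813 = 350.2 kips.
Block shear: shear path 2×[1.8125+2×3.25] = 2×8.3125 in, A_gv = 12.469, A_nv = 2×(8.3125 − 2.5×1.1875)×0.75 = 8.0156 in²; tension across gage: (3.5 − 1×1.1875)×0.75 = 1.7344 in². R_n = min(0.6×65×8.0156, 0.6×50×12.469) + 1.0×65×1.7344 = min(312.61, 374.07) + 112.74 = 425.35 kips. φR_n = 0.75 × 425.35 = 319.0 kips.
Governing: min(296.9, 460.7, 350.2, 319.0) = 296.9 kips → bolt shear.

296.9 kips (bolt shear governs)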